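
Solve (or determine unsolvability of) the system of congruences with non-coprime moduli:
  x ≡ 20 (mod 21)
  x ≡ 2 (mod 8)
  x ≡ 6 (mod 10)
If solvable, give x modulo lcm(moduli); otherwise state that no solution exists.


Moduli 21, 8, 10 are not pairwise coprime, so CRT works modulo lcm(m_i) when all pairwise compatibility conditions hold.
Pairwise compatibility: gcd(m_i, m_j) must divide a_i - a_j for every pair.
Merge one congruence at a time:
  Start: x ≡ 20 (mod 21).
  Combine with x ≡ 2 (mod 8): gcd(21, 8) = 1; 2 - 20 = -18, which IS divisible by 1, so compatible.
    Write x = 20 + 21·t and substitute into x ≡ 2 (mod 8): 21·t ≡ 2 − 20 = -18 (mod 8).
    Reduce coefficients mod 8: 5·t ≡ 6 (mod 8).
    The inverse of 5 mod 8 is 5 (since 5·5 = 25 = 3·8 + 1), so t ≡ 5·6 = 30 ≡ 6 (mod 8).
    Then x = 20 + 21·6 = 146, valid modulo lcm(21, 8) = 168: x ≡ 146 (mod 168).
  Combine with x ≡ 6 (mod 10): gcd(168, 10) = 2; 6 - 146 = -140, which IS divisible by 2, so compatible.
    Write x = 146 + 168·t and substitute into x ≡ 6 (mod 10): 168·t ≡ 6 − 146 = -140 (mod 10).
    Divide the congruence (and modulus) by g = 2: 84·t ≡ -70 (mod 5).
    Reduce coefficients mod 5: 4·t ≡ 0 (mod 5).
    The inverse of 4 mod 5 is 4 (since 4·4 = 16 = 3·5 + 1), so t ≡ 4·0 = 0 ≡ 0 (mod 5).
    Then x = 146 + 168·0 = 146, valid modulo lcm(168, 10) = 840: x ≡ 146 (mod 840).
Verify: 146 mod 21 = 20, 146 mod 8 = 2, 146 mod 10 = 6.

x ≡ 146 (mod 840).


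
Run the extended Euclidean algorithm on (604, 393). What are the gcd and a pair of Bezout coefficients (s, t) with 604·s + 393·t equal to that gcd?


Euclidean algorithm on (604, 393) — divide until remainder is 0:
  604 = 1 · 393 + 211
  393 = 1 · 211 + 182
  211 = 1 · 182 + 29
  182 = 6 · 29 + 8
  29 = 3 · 8 + 5
  8 = 1 · 5 + 3
  5 = 1 · 3 + 2
  3 = 1 · 2 + 1
  2 = 2 · 1 + 0
gcd(604, 393) = 1.
Track Bezout coefficients alongside the remainders: start with r₀ = 604 = a·1 + b·0 (s = 1, t = 0) and r₁ = 393 = a·0 + b·1 (s = 0, t = 1); each new remainder r_{k+1} = r_{k-1} − q_k·r_k inherits s_{k+1} = s_{k-1} − q_k·s_k, t_{k+1} = t_{k-1} − q_k·t_k, so r_k = a·s_k + b·t_k at every step:
  q = 1: r = 211, s = 1 − 1·0 = 1, t = 0 − 1·1 = -1  (check: 604·1 + 393·(-1) = 211)
  q = 1: r = 182, s = 0 − 1·1 = -1, t = 1 − 1·(-1) = 2  (check: 604·(-1) + 393·2 = 182)
  q = 1: r = 29, s = 1 − 1·(-1) = 2, t = -1 − 1·2 = -3  (check: 604·2 + 393·(-3) = 29)
  q = 6: r = 8, s = -1 − 6·2 = -13, t = 2 − 6·(-3) = 20  (check: 604·(-13) + 393·20 = 8)
  q = 3: r = 5, s = 2 − 3·(-13) = 41, t = -3 − 3·20 = -63  (check: 604·41 + 393·(-63) = 5)
  q = 1: r = 3, s = -13 − 1·41 = -54, t = 20 − 1·(-63) = 83  (check: 604·(-54) + 393·83 = 3)
  q = 1: r = 2, s = 41 − 1·(-54) = 95, t = -63 − 1·83 = -146  (check: 604·95 + 393·(-146) = 2)
  q = 1: r = 1, s = -54 − 1·95 = -149, t = 83 − 1·(-146) = 229  (check: 604·(-149) + 393·229 = 1)
The row with r = 1 (the gcd) gives the Bezout coefficients s = -149, t = 229.
Result: 604 · (-149) + 393 · (229) = 1.

gcd(604, 393) = 1; s = -149, t = 229 (check: 604·(-149) + 393·229 = 1).


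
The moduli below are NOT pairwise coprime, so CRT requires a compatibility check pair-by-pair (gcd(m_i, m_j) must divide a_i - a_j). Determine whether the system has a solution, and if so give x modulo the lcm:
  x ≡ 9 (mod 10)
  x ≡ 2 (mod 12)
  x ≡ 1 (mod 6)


Moduli 10, 12, 6 are not pairwise coprime, so CRT works modulo lcm(m_i) when all pairwise compatibility conditions hold.
Pairwise compatibility: gcd(m_i, m_j) must divide a_i - a_j for every pair.
Merge one congruence at a time:
  Start: x ≡ 9 (mod 10).
  Combine with x ≡ 2 (mod 12): gcd(10, 12) = 2, and 2 - 9 = -7 is NOT divisible by 2.
    ⇒ system is inconsistent (no integer solution).

No solution (the system is inconsistent).


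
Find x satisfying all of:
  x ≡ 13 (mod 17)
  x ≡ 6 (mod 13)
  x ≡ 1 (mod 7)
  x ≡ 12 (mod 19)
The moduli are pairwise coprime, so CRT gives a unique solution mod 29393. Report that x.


Product of moduli M = 17 · 13 · 7 · 19 = 29393.
Merge one congruence at a time:
  Start: x ≡ 13 (mod 17).
  Combine with x ≡ 6 (mod 13); new modulus lcm = 221.
    Write x = 13 + 17·t and substitute into x ≡ 6 (mod 13): 17·t ≡ 6 − 13 = -7 (mod 13).
    Reduce coefficients mod 13: 4·t ≡ 6 (mod 13).
    The inverse of 4 mod 13 is 10 (since 4·10 = 40 = 3·13 + 1), so t ≡ 10·6 = 60 ≡ 8 (mod 13).
    Then x = 13 + 17·8 = 149, valid modulo lcm(17, 13) = 221: x ≡ 149 (mod 221).
  Combine with x ≡ 1 (mod 7); new modulus lcm = 1547.
    Write x = 149 + 221·t and substitute into x ≡ 1 (mod 7): 221·t ≡ 1 − 149 = -148 (mod 7).
    Reduce coefficients mod 7: 4·t ≡ 6 (mod 7).
    The inverse of 4 mod 7 is 2 (since 4·2 = 8 = 1·7 + 1), so t ≡ 2·6 = 12 ≡ 5 (mod 7).
    Then x = 149 + 221·5 = 1254, valid modulo lcm(221, 7) = 1547: x ≡ 1254 (mod 1547).
  Combine with x ≡ 12 (mod 19); new modulus lcm = 29393.
    Write x = 1254 + 1547·t and substitute into x ≡ 12 (mod 19): 1547·t ≡ 12 − 1254 = -1242 (mod 19).
    Reduce coefficients mod 19: 8·t ≡ 12 (mod 19).
    The inverse of 8 mod 19 is 12 (since 8·12 = 96 = 5·19 + 1), so t ≡ 12·12 = 144 ≡ 11 (mod 19).
    Then x = 1254 + 1547·11 = 18271, valid modulo lcm(1547, 19) = 29393: x ≡ 18271 (mod 29393).
Verify against each original: 18271 mod 17 = 13, 18271 mod 13 = 6, 18271 mod 7 = 1, 18271 mod 19 = 12.

x ≡ 18271 (mod 29393).


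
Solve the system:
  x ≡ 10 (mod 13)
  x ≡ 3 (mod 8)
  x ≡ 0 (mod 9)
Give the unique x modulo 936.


Moduli 13, 8, 9 are pairwise coprime; by CRT there is a unique solution modulo M = 13 · 8 · 9 = 936.
Solve pairwise, accumulating the modulus:
  Start with x ≡ 10 (mod 13).
  Combine with x ≡ 3 (mod 8): since gcd(13, 8) = 1, we get a unique residue mod 104.
    Write x = 10 + 13·t and substitute into x ≡ 3 (mod 8): 13·t ≡ 3 − 10 = -7 (mod 8).
    Reduce coefficients mod 8: 5·t ≡ 1 (mod 8).
    The inverse of 5 mod 8 is 5 (since 5·5 = 25 = 3·8 + 1), so t ≡ 5·1 = 5 ≡ 5 (mod 8).
    Then x = 10 + 13·5 = 75, valid modulo lcm(13, 8) = 104: x ≡ 75 (mod 104).
  Combine with x ≡ 0 (mod 9): since gcd(104, 9) = 1, we get a unique residue mod 936.
    Write x = 75 + 104·t and substitute into x ≡ 0 (mod 9): 104·t ≡ 0 − 75 = -75 (mod 9).
    Reduce coefficients mod 9: 5·t ≡ 6 (mod 9).
    The inverse of 5 mod 9 is 2 (since 5·2 = 10 = 1·9 + 1), so t ≡ 2·6 = 12 ≡ 3 (mod 9).
    Then x = 75 + 104·3 = 387, valid modulo lcm(104, 9) = 936: x ≡ 387 (mod 936).
Verify: 387 mod 13 = 10 ✓, 387 mod 8 = 3 ✓, 387 mod 9 = 0 ✓.

x ≡ 387 (mod 936).


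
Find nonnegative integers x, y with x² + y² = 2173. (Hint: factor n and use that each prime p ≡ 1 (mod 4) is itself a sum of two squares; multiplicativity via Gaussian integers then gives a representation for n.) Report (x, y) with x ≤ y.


Step 1: Factor n = 2173 = 41 · 53.
Step 2: Check the mod-4 condition on each prime factor: 41 ≡ 1 (mod 4), exponent 1; 53 ≡ 1 (mod 4), exponent 1.
All primes ≡ 3 (mod 4) appear to even exponent (or don't appear), so by the two-squares theorem n IS expressible as a sum of two squares.
Step 3: Build a representation. Here n = 41 · 53 is a product of primes ≡ 1 (mod 4). Each prime p ≡ 1 (mod 4) is itself a sum of two squares; find a² by testing p − a² for a perfect square:
  41: 41 − 1² = 40, 41 − 2² = 37, 41 − 3² = 32, 41 − 4² = 25 = 5² ⇒ 41 = 4² + 5².
  53: 53 − 1² = 52, 53 − 2² = 49 = 7² ⇒ 53 = 2² + 7².
  Combine using the Brahmagupta–Fibonacci identity (a² + b²)(c² + d²) = (ac − bd)² + (ad + bc)² = (ac + bd)² + (ad − bc)²:
  41 · 53 = 2173: from (4² + 5²)(2² + 7²), take (4·2 − 5·7, 4·7 + 5·2) = (8 − 35, 28 + 10) = (-27, 38); dropping signs (only squares matter) gives (27, 38); check 27² + 38² = 729 + 1444 = 2173 ✓.
Step 4: Order so x ≤ y and verify: 27² + 38² = 729 + 1444 = 2173 = n. ✓

n = 2173 = 27² + 38² (one valid representation with x ≤ y).


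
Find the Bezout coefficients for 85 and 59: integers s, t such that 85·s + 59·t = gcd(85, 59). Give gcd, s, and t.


Euclidean algorithm on (85, 59) — divide until remainder is 0:
  85 = 1 · 59 + 26
  59 = 2 · 26 + 7
  26 = 3 · 7 + 5
  7 = 1 · 5 + 2
  5 = 2 · 2 + 1
  2 = 2 · 1 + 0
gcd(85, 59) = 1.
Track Bezout coefficients alongside the remainders: start with r₀ = 85 = a·1 + b·0 (s = 1, t = 0) and r₁ = 59 = a·0 + b·1 (s = 0, t = 1); each new remainder r_{k+1} = r_{k-1} − q_k·r_k inherits s_{k+1} = s_{k-1} − q_k·s_k, t_{k+1} = t_{k-1} − q_k·t_k, so r_k = a·s_k + b·t_k at every step:
  q = 1: r = 26, s = 1 − 1·0 = 1, t = 0 − 1·1 = -1  (check: 85·1 + 59·(-1) = 26)
  q = 2: r = 7, s = 0 − 2·1 = -2, t = 1 − 2·(-1) = 3  (check: 85·(-2) + 59·3 = 7)
  q = 3: r = 5, s = 1 − 3·(-2) = 7, t = -1 − 3·3 = -10  (check: 85·7 + 59·(-10) = 5)
  q = 1: r = 2, s = -2 − 1·7 = -9, t = 3 − 1·(-10) = 13  (check: 85·(-9) + 59·13 = 2)
  q = 2: r = 1, s = 7 − 2·(-9) = 25, t = -10 − 2·13 = -36  (check: 85·25 + 59·(-36) = 1)
The row with r = 1 (the gcd) gives the Bezout coefficients s = 25, t = -36.
Result: 85 · (25) + 59 · (-36) = 1.

gcd(85, 59) = 1; s = 25, t = -36 (check: 85·25 + 59·(-36) = 1).


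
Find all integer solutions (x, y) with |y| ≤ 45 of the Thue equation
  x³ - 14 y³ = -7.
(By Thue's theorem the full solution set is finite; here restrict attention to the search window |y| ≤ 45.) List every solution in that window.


The equation is x³ - 14y³ = -7. For fixed y, x³ = 14·y³ − 7, so a solution requires the RHS to be a perfect cube.
Strategy: iterate y from -45 to 45, compute RHS = 14·y³ − 7, and check whether it is a (positive or negative) perfect cube.
Check small values of y:
  y = 0: RHS = -7 is not a perfect cube.
  y = 1: RHS = 7 is not a perfect cube.
  y = -1: RHS = -21 is not a perfect cube.
  y = 2: RHS = 105 is not a perfect cube.
  y = -2: RHS = -119 is not a perfect cube.
  y = 3: RHS = 371 is not a perfect cube.
  y = -3: RHS = -385 is not a perfect cube.
Continuing the search up to |y| = 45 finds no solutions either.
No (x, y) in the scanned range satisfies the equation.

No integer solutions with |y| ≤ 45.


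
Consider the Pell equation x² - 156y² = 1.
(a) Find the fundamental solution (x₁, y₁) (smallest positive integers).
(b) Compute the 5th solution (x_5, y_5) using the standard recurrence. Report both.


Step 1: Find the fundamental solution (x₁, y₁) of x² - 156y² = 1.
  Expand √156 as a continued fraction. a₀ = ⌊√156⌋ = 12; iterate m_{k+1} = d_k·a_k − m_k, d_{k+1} = (156 − m_{k+1}²)/d_k, a_{k+1} = ⌊(a₀ + m_{k+1})/d_{k+1}⌋ (starting m₀ = 0, d₀ = 1), with convergents p_k = a_k·p_{k-1} + p_{k-2}, q_k = a_k·q_{k-1} + q_{k-2} (p₋₁ = 1, q₋₁ = 0):
  k = 0: a₀ = 12; p₀/q₀ = 12/1; p₀² − 156·q₀² = 144 − 156 = -12.
  k = 1: m = 12, d = 12, a = ⌊(12 + 12)/12⌋ = 2; p/q = (2·12 + 1)/(2·1 + 0) = 25/2; p² − 156·q² = 625 − 624 = 1.
  The first convergent with p² − 156·q² = 1 gives the fundamental solution (x₁, y₁) = (25, 2).
Step 2: Apply the recurrence (x_{n+1}, y_{n+1}) = (x₁x_n + 156y₁y_n, x₁y_n + y₁x_n) repeatedly.
  From (x_1, y_1) = (25, 2): x_2 = 25·25 + 156·2·2 = 1249; y_2 = 25·2 + 2·25 = 100.
  From (x_2, y_2) = (1249, 100): x_3 = 25·1249 + 156·2·100 = 62425; y_3 = 25·100 + 2·1249 = 4998.
  From (x_3, y_3) = (62425, 4998): x_4 = 25·62425 + 156·2·4998 = 3120001; y_4 = 25·4998 + 2·62425 = 249800.
  From (x_4, y_4) = (3120001, 249800): x_5 = 25·3120001 + 156·2·249800 = 155937625; y_5 = 25·249800 + 2·3120001 = 12485002.
Step 3: Verify x_5² - 156·y_5² = 24316542890640625 - 24316542890640624 = 1 (should be 1). ✓

(x_1, y_1) = (25, 2); (x_5, y_5) = (155937625, 12485002).


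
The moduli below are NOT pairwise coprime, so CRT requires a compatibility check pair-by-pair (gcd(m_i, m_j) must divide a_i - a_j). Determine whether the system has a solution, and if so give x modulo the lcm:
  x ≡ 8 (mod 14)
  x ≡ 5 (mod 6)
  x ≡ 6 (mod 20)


Moduli 14, 6, 20 are not pairwise coprime, so CRT works modulo lcm(m_i) when all pairwise compatibility conditions hold.
Pairwise compatibility: gcd(m_i, m_j) must divide a_i - a_j for every pair.
Merge one congruence at a time:
  Start: x ≡ 8 (mod 14).
  Combine with x ≡ 5 (mod 6): gcd(14, 6) = 2, and 5 - 8 = -3 is NOT divisible by 2.
    ⇒ system is inconsistent (no integer solution).

No solution (the system is inconsistent).


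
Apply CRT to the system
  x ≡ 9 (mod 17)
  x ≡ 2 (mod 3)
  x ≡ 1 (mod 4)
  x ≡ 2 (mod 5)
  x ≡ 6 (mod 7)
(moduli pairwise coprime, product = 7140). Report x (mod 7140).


Product of moduli M = 17 · 3 · 4 · 5 · 7 = 7140.
Merge one congruence at a time:
  Start: x ≡ 9 (mod 17).
  Combine with x ≡ 2 (mod 3); new modulus lcm = 51.
    Write x = 9 + 17·t and substitute into x ≡ 2 (mod 3): 17·t ≡ 2 − 9 = -7 (mod 3).
    Reduce coefficients mod 3: 2·t ≡ 2 (mod 3).
    The inverse of 2 mod 3 is 2 (since 2·2 = 4 = 1·3 + 1), so t ≡ 2·2 = 4 ≡ 1 (mod 3).
    Then x = 9 + 17·1 = 26, valid modulo lcm(17, 3) = 51: x ≡ 26 (mod 51).
  Combine with x ≡ 1 (mod 4); new modulus lcm = 204.
    Write x = 26 + 51·t and substitute into x ≡ 1 (mod 4): 51·t ≡ 1 − 26 = -25 (mod 4).
    Reduce coefficients mod 4: 3·t ≡ 3 (mod 4).
    The inverse of 3 mod 4 is 3 (since 3·3 = 9 = 2·4 + 1), so t ≡ 3·3 = 9 ≡ 1 (mod 4).
    Then x = 26 + 51·1 = 77, valid modulo lcm(51, 4) = 204: x ≡ 77 (mod 204).
  Combine with x ≡ 2 (mod 5); new modulus lcm = 1020.
    Write x = 77 + 204·t and substitute into x ≡ 2 (mod 5): 204·t ≡ 2 − 77 = -75 (mod 5).
    Reduce coefficients mod 5: 4·t ≡ 0 (mod 5).
    The inverse of 4 mod 5 is 4 (since 4·4 = 16 = 3·5 + 1), so t ≡ 4·0 = 0 ≡ 0 (mod 5).
    Then x = 77 + 204·0 = 77, valid modulo lcm(204, 5) = 1020: x ≡ 77 (mod 1020).
  Combine with x ≡ 6 (mod 7); new modulus lcm = 7140.
    Write x = 77 + 1020·t and substitute into x ≡ 6 (mod 7): 1020·t ≡ 6 − 77 = -71 (mod 7).
    Reduce coefficients mod 7: 5·t ≡ 6 (mod 7).
    The inverse of 5 mod 7 is 3 (since 5·3 = 15 = 2·7 + 1), so t ≡ 3·6 = 18 ≡ 4 (mod 7).
    Then x = 77 + 1020·4 = 4157, valid modulo lcm(1020, 7) = 7140: x ≡ 4157 (mod 7140).
Verify against each original: 4157 mod 17 = 9, 4157 mod 3 = 2, 4157 mod 4 = 1, 4157 mod 5 = 2, 4157 mod 7 = 6.

x ≡ 4157 (mod 7140).


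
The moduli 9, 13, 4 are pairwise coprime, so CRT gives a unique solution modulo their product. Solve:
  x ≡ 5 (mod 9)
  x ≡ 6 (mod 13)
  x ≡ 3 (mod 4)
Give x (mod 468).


Moduli 9, 13, 4 are pairwise coprime; by CRT there is a unique solution modulo M = 9 · 13 · 4 = 468.
Solve pairwise, accumulating the modulus:
  Start with x ≡ 5 (mod 9).
  Combine with x ≡ 6 (mod 13): since gcd(9, 13) = 1, we get a unique residue mod 117.
    Write x = 5 + 9·t and substitute into x ≡ 6 (mod 13): 9·t ≡ 6 − 5 = 1 (mod 13).
    The inverse of 9 mod 13 is 3 (since 9·3 = 27 = 2·13 + 1), so t ≡ 3·1 = 3 ≡ 3 (mod 13).
    Then x = 5 + 9·3 = 32, valid modulo lcm(9, 13) = 117: x ≡ 32 (mod 117).
  Combine with x ≡ 3 (mod 4): since gcd(117, 4) = 1, we get a unique residue mod 468.
    Write x = 32 + 117·t and substitute into x ≡ 3 (mod 4): 117·t ≡ 3 − 32 = -29 (mod 4).
    Reduce coefficients mod 4: 1·t ≡ 3 (mod 4).
    So t ≡ 3 (mod 4).
    Then x = 32 + 117·3 = 383, valid modulo lcm(117, 4) = 468: x ≡ 383 (mod 468).
Verify: 383 mod 9 = 5 ✓, 383 mod 13 = 6 ✓, 383 mod 4 = 3 ✓.

x ≡ 383 (mod 468).


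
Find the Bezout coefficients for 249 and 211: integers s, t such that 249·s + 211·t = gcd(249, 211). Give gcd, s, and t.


Euclidean algorithm on (249, 211) — divide until remainder is 0:
  249 = 1 · 211 + 38
  211 = 5 · 38 + 21
  38 = 1 · 21 + 17
  21 = 1 · 17 + 4
  17 = 4 · 4 + 1
  4 = 4 · 1 + 0
gcd(249, 211) = 1.
Track Bezout coefficients alongside the remainders: start with r₀ = 249 = a·1 + b·0 (s = 1, t = 0) and r₁ = 211 = a·0 + b·1 (s = 0, t = 1); each new remainder r_{k+1} = r_{k-1} − q_k·r_k inherits s_{k+1} = s_{k-1} − q_k·s_k, t_{k+1} = t_{k-1} − q_k·t_k, so r_k = a·s_k + b·t_k at every step:
  q = 1: r = 38, s = 1 − 1·0 = 1, t = 0 − 1·1 = -1  (check: 249·1 + 211·(-1) = 38)
  q = 5: r = 21, s = 0 − 5·1 = -5, t = 1 − 5·(-1) = 6  (check: 249·(-5) + 211·6 = 21)
  q = 1: r = 17, s = 1 − 1·(-5) = 6, t = -1 − 1·6 = -7  (check: 249·6 + 211·(-7) = 17)
  q = 1: r = 4, s = -5 − 1·6 = -11, t = 6 − 1·(-7) = 13  (check: 249·(-11) + 211·13 = 4)
  q = 4: r = 1, s = 6 − 4·(-11) = 50, t = -7 − 4·13 = -59  (check: 249·50 + 211·(-59) = 1)
The row with r = 1 (the gcd) gives the Bezout coefficients s = 50, t = -59.
Result: 249 · (50) + 211 · (-59) = 1.

gcd(249, 211) = 1; s = 50, t = -59 (check: 249·50 + 211·(-59) = 1).


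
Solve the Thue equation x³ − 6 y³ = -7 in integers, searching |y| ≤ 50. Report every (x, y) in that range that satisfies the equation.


The equation is x³ - 6y³ = -7. For fixed y, x³ = 6·y³ − 7, so a solution requires the RHS to be a perfect cube.
Strategy: iterate y from -50 to 50, compute RHS = 6·y³ − 7, and check whether it is a (positive or negative) perfect cube.
Check small values of y:
  y = 0: RHS = -7 is not a perfect cube.
  y = 1: RHS = -1 = (-1)³ ⇒ x = -1 works.
  y = -1: RHS = -13 is not a perfect cube.
  y = 2: RHS = 41 is not a perfect cube.
  y = -2: RHS = -55 is not a perfect cube.
  y = 3: RHS = 155 is not a perfect cube.
  y = -3: RHS = -169 is not a perfect cube.
Continuing the search up to |y| = 50 finds no further solutions beyond those listed.
Collected solutions: (-1, 1).

Solutions (with |y| ≤ 50): (-1, 1).


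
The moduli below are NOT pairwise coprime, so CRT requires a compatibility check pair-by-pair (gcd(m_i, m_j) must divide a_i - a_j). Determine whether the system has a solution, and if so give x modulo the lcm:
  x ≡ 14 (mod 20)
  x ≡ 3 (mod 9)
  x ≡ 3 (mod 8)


Moduli 20, 9, 8 are not pairwise coprime, so CRT works modulo lcm(m_i) when all pairwise compatibility conditions hold.
Pairwise compatibility: gcd(m_i, m_j) must divide a_i - a_j for every pair.
Merge one congruence at a time:
  Start: x ≡ 14 (mod 20).
  Combine with x ≡ 3 (mod 9): gcd(20, 9) = 1; 3 - 14 = -11, which IS divisible by 1, so compatible.
    Write x = 14 + 20·t and substitute into x ≡ 3 (mod 9): 20·t ≡ 3 − 14 = -11 (mod 9).
    Reduce coefficients mod 9: 2·t ≡ 7 (mod 9).
    The inverse of 2 mod 9 is 5 (since 2·5 = 10 = 1·9 + 1), so t ≡ 5·7 = 35 ≡ 8 (mod 9).
    Then x = 14 + 20·8 = 174, valid modulo lcm(20, 9) = 180: x ≡ 174 (mod 180).
  Combine with x ≡ 3 (mod 8): gcd(180, 8) = 4, and 3 - 174 = -171 is NOT divisible by 4.
    ⇒ system is inconsistent (no integer solution).

No solution (the system is inconsistent).


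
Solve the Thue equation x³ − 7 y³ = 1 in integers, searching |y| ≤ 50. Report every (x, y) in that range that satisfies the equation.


The equation is x³ - 7y³ = 1. For fixed y, x³ = 7·y³ + 1, so a solution requires the RHS to be a perfect cube.
Strategy: iterate y from -50 to 50, compute RHS = 7·y³ + 1, and check whether it is a (positive or negative) perfect cube.
Check small values of y:
  y = 0: RHS = 1 = (1)³ ⇒ x = 1 works.
  y = 1: RHS = 8 = (2)³ ⇒ x = 2 works.
  y = -1: RHS = -6 is not a perfect cube.
  y = 2: RHS = 57 is not a perfect cube.
  y = -2: RHS = -55 is not a perfect cube.
  y = 3: RHS = 190 is not a perfect cube.
  y = -3: RHS = -188 is not a perfect cube.
Continuing the search up to |y| = 50 finds no further solutions beyond those listed.
Collected solutions: (1, 0), (2, 1).

Solutions (with |y| ≤ 50): (1, 0), (2, 1).


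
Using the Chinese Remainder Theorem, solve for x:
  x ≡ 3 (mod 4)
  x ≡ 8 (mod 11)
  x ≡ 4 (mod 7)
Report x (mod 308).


Moduli 4, 11, 7 are pairwise coprime; by CRT there is a unique solution modulo M = 4 · 11 · 7 = 308.
Solve pairwise, accumulating the modulus:
  Start with x ≡ 3 (mod 4).
  Combine with x ≡ 8 (mod 11): since gcd(4, 11) = 1, we get a unique residue mod 44.
    Write x = 3 + 4·t and substitute into x ≡ 8 (mod 11): 4·t ≡ 8 − 3 = 5 (mod 11).
    The inverse of 4 mod 11 is 3 (since 4·3 = 12 = 1·11 + 1), so t ≡ 3·5 = 15 ≡ 4 (mod 11).
    Then x = 3 + 4·4 = 19, valid modulo lcm(4, 11) = 44: x ≡ 19 (mod 44).
  Combine with x ≡ 4 (mod 7): since gcd(44, 7) = 1, we get a unique residue mod 308.
    Write x = 19 + 44·t and substitute into x ≡ 4 (mod 7): 44·t ≡ 4 − 19 = -15 (mod 7).
    Reduce coefficients mod 7: 2·t ≡ 6 (mod 7).
    The inverse of 2 mod 7 is 4 (since 2·4 = 8 = 1·7 + 1), so t ≡ 4·6 = 24 ≡ 3 (mod 7).
    Then x = 19 + 44·3 = 151, valid modulo lcm(44, 7) = 308: x ≡ 151 (mod 308).
Verify: 151 mod 4 = 3 ✓, 151 mod 11 = 8 ✓, 151 mod 7 = 4 ✓.

x ≡ 151 (mod 308).


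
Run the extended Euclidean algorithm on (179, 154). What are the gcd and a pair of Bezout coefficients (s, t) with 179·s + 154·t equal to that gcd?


Euclidean algorithm on (179, 154) — divide until remainder is 0:
  179 = 1 · 154 + 25
  154 = 6 · 25 + 4
  25 = 6 · 4 + 1
  4 = 4 · 1 + 0
gcd(179, 154) = 1.
Track Bezout coefficients alongside the remainders: start with r₀ = 179 = a·1 + b·0 (s = 1, t = 0) and r₁ = 154 = a·0 + b·1 (s = 0, t = 1); each new remainder r_{k+1} = r_{k-1} − q_k·r_k inherits s_{k+1} = s_{k-1} − q_k·s_k, t_{k+1} = t_{k-1} − q_k·t_k, so r_k = a·s_k + b·t_k at every step:
  q = 1: r = 25, s = 1 − 1·0 = 1, t = 0 − 1·1 = -1  (check: 179·1 + 154·(-1) = 25)
  q = 6: r = 4, s = 0 − 6·1 = -6, t = 1 − 6·(-1) = 7  (check: 179·(-6) + 154·7 = 4)
  q = 6: r = 1, s = 1 − 6·(-6) = 37, t = -1 − 6·7 = -43  (check: 179·37 + 154·(-43) = 1)
The row with r = 1 (the gcd) gives the Bezout coefficients s = 37, t = -43.
Result: 179 · (37) + 154 · (-43) = 1.

gcd(179, 154) = 1; s = 37, t = -43 (check: 179·37 + 154·(-43) = 1).


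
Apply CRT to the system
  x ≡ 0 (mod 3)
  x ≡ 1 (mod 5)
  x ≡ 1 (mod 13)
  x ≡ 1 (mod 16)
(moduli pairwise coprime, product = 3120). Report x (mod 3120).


Product of moduli M = 3 · 5 · 13 · 16 = 3120.
Merge one congruence at a time:
  Start: x ≡ 0 (mod 3).
  Combine with x ≡ 1 (mod 5); new modulus lcm = 15.
    Write x = 0 + 3·t and substitute into x ≡ 1 (mod 5): 3·t ≡ 1 − 0 = 1 (mod 5).
    The inverse of 3 mod 5 is 2 (since 3·2 = 6 = 1·5 + 1), so t ≡ 2·1 = 2 ≡ 2 (mod 5).
    Then x = 0 + 3·2 = 6, valid modulo lcm(3, 5) = 15: x ≡ 6 (mod 15).
  Combine with x ≡ 1 (mod 13); new modulus lcm = 195.
    Write x = 6 + 15·t and substitute into x ≡ 1 (mod 13): 15·t ≡ 1 − 6 = -5 (mod 13).
    Reduce coefficients mod 13: 2·t ≡ 8 (mod 13).
    The inverse of 2 mod 13 is 7 (since 2·7 = 14 = 1·13 + 1), so t ≡ 7·8 = 56 ≡ 4 (mod 13).
    Then x = 6 + 15·4 = 66, valid modulo lcm(15, 13) = 195: x ≡ 66 (mod 195).
  Combine with x ≡ 1 (mod 16); new modulus lcm = 3120.
    Write x = 66 + 195·t and substitute into x ≡ 1 (mod 16): 195·t ≡ 1 − 66 = -65 (mod 16).
    Reduce coefficients mod 16: 3·t ≡ 15 (mod 16).
    The inverse of 3 mod 16 is 11 (since 3·11 = 33 = 2·16 + 1), so t ≡ 11·15 = 165 ≡ 5 (mod 16).
    Then x = 66 + 195·5 = 1041, valid modulo lcm(195, 16) = 3120: x ≡ 1041 (mod 3120).
Verify against each original: 1041 mod 3 = 0, 1041 mod 5 = 1, 1041 mod 13 = 1, 1041 mod 16 = 1.

x ≡ 1041 (mod 3120).


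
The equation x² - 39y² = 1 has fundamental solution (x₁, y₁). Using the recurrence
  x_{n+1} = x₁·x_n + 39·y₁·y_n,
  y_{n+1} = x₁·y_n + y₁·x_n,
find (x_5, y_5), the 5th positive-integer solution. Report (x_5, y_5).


Step 1: Find the fundamental solution (x₁, y₁) of x² - 39y² = 1.
  Expand √39 as a continued fraction. a₀ = ⌊√39⌋ = 6; iterate m_{k+1} = d_k·a_k − m_k, d_{k+1} = (39 − m_{k+1}²)/d_k, a_{k+1} = ⌊(a₀ + m_{k+1})/d_{k+1}⌋ (starting m₀ = 0, d₀ = 1), with convergents p_k = a_k·p_{k-1} + p_{k-2}, q_k = a_k·q_{k-1} + q_{k-2} (p₋₁ = 1, q₋₁ = 0):
  k = 0: a₀ = 6; p₀/q₀ = 6/1; p₀² − 39·q₀² = 36 − 39 = -3.
  k = 1: m = 6, d = 3, a = ⌊(6 + 6)/3⌋ = 4; p/q = (4·6 + 1)/(4·1 + 0) = 25/4; p² − 39·q² = 625 − 624 = 1.
  The first convergent with p² − 39·q² = 1 gives the fundamental solution (x₁, y₁) = (25, 4).
Step 2: Apply the recurrence (x_{n+1}, y_{n+1}) = (x₁x_n + 39y₁y_n, x₁y_n + y₁x_n) repeatedly.
  From (x_1, y_1) = (25, 4): x_2 = 25·25 + 39·4·4 = 1249; y_2 = 25·4 + 4·25 = 200.
  From (x_2, y_2) = (1249, 200): x_3 = 25·1249 + 39·4·200 = 62425; y_3 = 25·200 + 4·1249 = 9996.
  From (x_3, y_3) = (62425, 9996): x_4 = 25·62425 + 39·4·9996 = 3120001; y_4 = 25·9996 + 4·62425 = 499600.
  From (x_4, y_4) = (3120001, 499600): x_5 = 25·3120001 + 39·4·499600 = 155937625; y_5 = 25·499600 + 4·3120001 = 24970004.
Step 3: Verify x_5² - 39·y_5² = 24316542890640625 - 24316542890640624 = 1 (should be 1). ✓

(x_1, y_1) = (25, 4); (x_5, y_5) = (155937625, 24970004).


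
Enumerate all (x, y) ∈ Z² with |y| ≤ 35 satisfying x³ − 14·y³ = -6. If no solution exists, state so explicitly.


The equation is x³ - 14y³ = -6. For fixed y, x³ = 14·y³ − 6, so a solution requires the RHS to be a perfect cube.
Strategy: iterate y from -35 to 35, compute RHS = 14·y³ − 6, and check whether it is a (positive or negative) perfect cube.
Check small values of y:
  y = 0: RHS = -6 is not a perfect cube.
  y = 1: RHS = 8 = (2)³ ⇒ x = 2 works.
  y = -1: RHS = -20 is not a perfect cube.
  y = 2: RHS = 106 is not a perfect cube.
  y = -2: RHS = -118 is not a perfect cube.
  y = 3: RHS = 372 is not a perfect cube.
  y = -3: RHS = -384 is not a perfect cube.
Continuing the search up to |y| = 35 finds no further solutions beyond those listed.
Collected solutions: (2, 1).

Solutions (with |y| ≤ 35): (2, 1).


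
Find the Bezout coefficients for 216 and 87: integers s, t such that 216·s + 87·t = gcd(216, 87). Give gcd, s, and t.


Euclidean algorithm on (216, 87) — divide until remainder is 0:
  216 = 2 · 87 + 42
  87 = 2 · 42 + 3
  42 = 14 · 3 + 0
gcd(216, 87) = 3.
Track Bezout coefficients alongside the remainders: start with r₀ = 216 = a·1 + b·0 (s = 1, t = 0) and r₁ = 87 = a·0 + b·1 (s = 0, t = 1); each new remainder r_{k+1} = r_{k-1} − q_k·r_k inherits s_{k+1} = s_{k-1} − q_k·s_k, t_{k+1} = t_{k-1} − q_k·t_k, so r_k = a·s_k + b·t_k at every step:
  q = 2: r = 42, s = 1 − 2·0 = 1, t = 0 − 2·1 = -2  (check: 216·1 + 87·(-2) = 42)
  q = 2: r = 3, s = 0 − 2·1 = -2, t = 1 − 2·(-2) = 5  (check: 216·(-2) + 87·5 = 3)
The row with r = 3 (the gcd) gives the Bezout coefficients s = -2, t = 5.
Result: 216 · (-2) + 87 · (5) = 3.

gcd(216, 87) = 3; s = -2, t = 5 (check: 216·(-2) + 87·5 = 3).


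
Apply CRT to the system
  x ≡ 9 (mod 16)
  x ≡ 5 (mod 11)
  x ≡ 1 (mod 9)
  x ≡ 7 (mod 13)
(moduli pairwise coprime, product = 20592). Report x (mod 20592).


Product of moduli M = 16 · 11 · 9 · 13 = 20592.
Merge one congruence at a time:
  Start: x ≡ 9 (mod 16).
  Combine with x ≡ 5 (mod 11); new modulus lcm = 176.
    Write x = 9 + 16·t and substitute into x ≡ 5 (mod 11): 16·t ≡ 5 − 9 = -4 (mod 11).
    Reduce coefficients mod 11: 5·t ≡ 7 (mod 11).
    The inverse of 5 mod 11 is 9 (since 5·9 = 45 = 4·11 + 1), so t ≡ 9·7 = 63 ≡ 8 (mod 11).
    Then x = 9 + 16·8 = 137, valid modulo lcm(16, 11) = 176: x ≡ 137 (mod 176).
  Combine with x ≡ 1 (mod 9); new modulus lcm = 1584.
    Write x = 137 + 176·t and substitute into x ≡ 1 (mod 9): 176·t ≡ 1 − 137 = -136 (mod 9).
    Reduce coefficients mod 9: 5·t ≡ 8 (mod 9).
    The inverse of 5 mod 9 is 2 (since 5·2 = 10 = 1·9 + 1), so t ≡ 2·8 = 16 ≡ 7 (mod 9).
    Then x = 137 + 176·7 = 1369, valid modulo lcm(176, 9) = 1584: x ≡ 1369 (mod 1584).
  Combine with x ≡ 7 (mod 13); new modulus lcm = 20592.
    Write x = 1369 + 1584·t and substitute into x ≡ 7 (mod 13): 1584·t ≡ 7 − 1369 = -1362 (mod 13).
    Reduce coefficients mod 13: 11·t ≡ 3 (mod 13).
    The inverse of 11 mod 13 is 6 (since 11·6 = 66 = 5·13 + 1), so t ≡ 6·3 = 18 ≡ 5 (mod 13).
    Then x = 1369 + 1584·5 = 9289, valid modulo lcm(1584, 13) = 20592: x ≡ 9289 (mod 20592).
Verify against each original: 9289 mod 16 = 9, 9289 mod 11 = 5, 9289 mod 9 = 1, 9289 mod 13 = 7.

x ≡ 9289 (mod 20592).


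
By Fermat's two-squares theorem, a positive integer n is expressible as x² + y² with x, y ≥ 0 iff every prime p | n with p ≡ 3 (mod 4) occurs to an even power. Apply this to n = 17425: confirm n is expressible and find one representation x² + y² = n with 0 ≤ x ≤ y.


Step 1: Factor n = 17425 = 5^2 · 17 · 41.
Step 2: Check the mod-4 condition on each prime factor: 5 ≡ 1 (mod 4), exponent 2; 17 ≡ 1 (mod 4), exponent 1; 41 ≡ 1 (mod 4), exponent 1.
All primes ≡ 3 (mod 4) appear to even exponent (or don't appear), so by the two-squares theorem n IS expressible as a sum of two squares.
Step 3: Build a representation. Group n = k² · m with k = 5 and m = 17 · 41 = 697 (a product of primes ≡ 1 (mod 4)); a representation of m scales to one of n via (k·x)² + (k·y)² = k²(x² + y²). Each prime p ≡ 1 (mod 4) is itself a sum of two squares; find a² by testing p − a² for a perfect square:
  17: 17 − 1² = 16 = 4² ⇒ 17 = 1² + 4².
  41: 41 − 1² = 40, 41 − 2² = 37, 41 − 3² = 32, 41 − 4² = 25 = 5² ⇒ 41 = 4² + 5².
  Combine using the Brahmagupta–Fibonacci identity (a² + b²)(c² + d²) = (ac − bd)² + (ad + bc)² = (ac + bd)² + (ad − bc)²:
  17 · 41 = 697: from (1² + 4²)(4² + 5²), take (1·4 − 4·5, 1·5 + 4·4) = (4 − 20, 5 + 16) = (-16, 21); dropping signs (only squares matter) gives (16, 21); check 16² + 21² = 256 + 441 = 697 ✓.
  Scale by k = 5: (5·16, 5·21) = (80, 105).
Step 4: Order so x ≤ y and verify: 80² + 105² = 6400 + 11025 = 17425 = n. ✓

n = 17425 = 80² + 105² (one valid representation with x ≤ y).


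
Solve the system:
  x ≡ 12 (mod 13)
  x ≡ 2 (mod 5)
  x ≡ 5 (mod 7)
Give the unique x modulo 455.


Moduli 13, 5, 7 are pairwise coprime; by CRT there is a unique solution modulo M = 13 · 5 · 7 = 455.
Solve pairwise, accumulating the modulus:
  Start with x ≡ 12 (mod 13).
  Combine with x ≡ 2 (mod 5): since gcd(13, 5) = 1, we get a unique residue mod 65.
    Write x = 12 + 13·t and substitute into x ≡ 2 (mod 5): 13·t ≡ 2 − 12 = -10 (mod 5).
    Reduce coefficients mod 5: 3·t ≡ 0 (mod 5).
    The inverse of 3 mod 5 is 2 (since 3·2 = 6 = 1·5 + 1), so t ≡ 2·0 = 0 ≡ 0 (mod 5).
    Then x = 12 + 13·0 = 12, valid modulo lcm(13, 5) = 65: x ≡ 12 (mod 65).
  Combine with x ≡ 5 (mod 7): since gcd(65, 7) = 1, we get a unique residue mod 455.
    Write x = 12 + 65·t and substitute into x ≡ 5 (mod 7): 65·t ≡ 5 − 12 = -7 (mod 7).
    Reduce coefficients mod 7: 2·t ≡ 0 (mod 7).
    The inverse of 2 mod 7 is 4 (since 2·4 = 8 = 1·7 + 1), so t ≡ 4·0 = 0 ≡ 0 (mod 7).
    Then x = 12 + 65·0 = 12, valid modulo lcm(65, 7) = 455: x ≡ 12 (mod 455).
Verify: 12 mod 13 = 12 ✓, 12 mod 5 = 2 ✓, 12 mod 7 = 5 ✓.

x ≡ 12 (mod 455).


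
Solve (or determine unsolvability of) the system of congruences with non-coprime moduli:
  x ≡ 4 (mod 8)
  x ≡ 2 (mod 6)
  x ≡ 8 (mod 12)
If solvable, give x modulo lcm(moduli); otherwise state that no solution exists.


Moduli 8, 6, 12 are not pairwise coprime, so CRT works modulo lcm(m_i) when all pairwise compatibility conditions hold.
Pairwise compatibility: gcd(m_i, m_j) must divide a_i - a_j for every pair.
Merge one congruence at a time:
  Start: x ≡ 4 (mod 8).
  Combine with x ≡ 2 (mod 6): gcd(8, 6) = 2; 2 - 4 = -2, which IS divisible by 2, so compatible.
    Write x = 4 + 8·t and substitute into x ≡ 2 (mod 6): 8·t ≡ 2 − 4 = -2 (mod 6).
    Divide the congruence (and modulus) by g = 2: 4·t ≡ -1 (mod 3).
    Reduce coefficients mod 3: 1·t ≡ 2 (mod 3).
    So t ≡ 2 (mod 3).
    Then x = 4 + 8·2 = 20, valid modulo lcm(8, 6) = 24: x ≡ 20 (mod 24).
  Combine with x ≡ 8 (mod 12): gcd(24, 12) = 12; 8 - 20 = -12, which IS divisible by 12, so compatible.
    Write x = 20 + 24·t and substitute into x ≡ 8 (mod 12): 24·t ≡ 8 − 20 = -12 (mod 12).
    Divide the congruence (and modulus) by g = 12: 2·t ≡ -1 (mod 1).
    Modulo 1 every t works; take t = 0.
    Then x = 20 + 24·0 = 20, valid modulo lcm(24, 12) = 24: x ≡ 20 (mod 24).
Verify: 20 mod 8 = 4, 20 mod 6 = 2, 20 mod 12 = 8.

x ≡ 20 (mod 24).


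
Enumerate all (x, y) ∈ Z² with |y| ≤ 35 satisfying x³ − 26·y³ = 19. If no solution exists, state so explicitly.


The equation is x³ - 26y³ = 19. For fixed y, x³ = 26·y³ + 19, so a solution requires the RHS to be a perfect cube.
Strategy: iterate y from -35 to 35, compute RHS = 26·y³ + 19, and check whether it is a (positive or negative) perfect cube.
Check small values of y:
  y = 0: RHS = 19 is not a perfect cube.
  y = 1: RHS = 45 is not a perfect cube.
  y = -1: RHS = -7 is not a perfect cube.
  y = 2: RHS = 227 is not a perfect cube.
  y = -2: RHS = -189 is not a perfect cube.
  y = 3: RHS = 721 is not a perfect cube.
  y = -3: RHS = -683 is not a perfect cube.
Continuing the search up to |y| = 35 finds no solutions either.
No (x, y) in the scanned range satisfies the equation.

No integer solutions with |y| ≤ 35.


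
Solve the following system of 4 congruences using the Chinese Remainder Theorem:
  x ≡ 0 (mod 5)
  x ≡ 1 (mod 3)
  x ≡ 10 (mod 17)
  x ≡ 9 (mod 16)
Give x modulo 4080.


Product of moduli M = 5 · 3 · 17 · 16 = 4080.
Merge one congruence at a time:
  Start: x ≡ 0 (mod 5).
  Combine with x ≡ 1 (mod 3); new modulus lcm = 15.
    Write x = 0 + 5·t and substitute into x ≡ 1 (mod 3): 5·t ≡ 1 − 0 = 1 (mod 3).
    Reduce coefficients mod 3: 2·t ≡ 1 (mod 3).
    The inverse of 2 mod 3 is 2 (since 2·2 = 4 = 1·3 + 1), so t ≡ 2·1 = 2 ≡ 2 (mod 3).
    Then x = 0 + 5·2 = 10, valid modulo lcm(5, 3) = 15: x ≡ 10 (mod 15).
  Combine with x ≡ 10 (mod 17); new modulus lcm = 255.
    Write x = 10 + 15·t and substitute into x ≡ 10 (mod 17): 15·t ≡ 10 − 10 = 0 (mod 17).
    The inverse of 15 mod 17 is 8 (since 15·8 = 120 = 7·17 + 1), so t ≡ 8·0 = 0 ≡ 0 (mod 17).
    Then x = 10 + 15·0 = 10, valid modulo lcm(15, 17) = 255: x ≡ 10 (mod 255).
  Combine with x ≡ 9 (mod 16); new modulus lcm = 4080.
    Write x = 10 + 255·t and substitute into x ≡ 9 (mod 16): 255·t ≡ 9 − 10 = -1 (mod 16).
    Reduce coefficients mod 16: 15·t ≡ 15 (mod 16).
    The inverse of 15 mod 16 is 15 (since 15·15 = 225 = 14·16 + 1), so t ≡ 15·15 = 225 ≡ 1 (mod 16).
    Then x = 10 + 255·1 = 265, valid modulo lcm(255, 16) = 4080: x ≡ 265 (mod 4080).
Verify against each original: 265 mod 5 = 0, 265 mod 3 = 1, 265 mod 17 = 10, 265 mod 16 = 9.

x ≡ 265 (mod 4080).


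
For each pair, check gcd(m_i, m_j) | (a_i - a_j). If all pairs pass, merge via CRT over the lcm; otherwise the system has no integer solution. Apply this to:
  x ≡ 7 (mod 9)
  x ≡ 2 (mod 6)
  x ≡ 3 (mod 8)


Moduli 9, 6, 8 are not pairwise coprime, so CRT works modulo lcm(m_i) when all pairwise compatibility conditions hold.
Pairwise compatibility: gcd(m_i, m_j) must divide a_i - a_j for every pair.
Merge one congruence at a time:
  Start: x ≡ 7 (mod 9).
  Combine with x ≡ 2 (mod 6): gcd(9, 6) = 3, and 2 - 7 = -5 is NOT divisible by 3.
    ⇒ system is inconsistent (no integer solution).

No solution (the system is inconsistent).


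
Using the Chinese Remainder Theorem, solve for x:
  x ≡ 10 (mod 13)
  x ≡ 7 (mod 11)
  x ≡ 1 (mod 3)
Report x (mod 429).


Moduli 13, 11, 3 are pairwise coprime; by CRT there is a unique solution modulo M = 13 · 11 · 3 = 429.
Solve pairwise, accumulating the modulus:
  Start with x ≡ 10 (mod 13).
  Combine with x ≡ 7 (mod 11): since gcd(13, 11) = 1, we get a unique residue mod 143.
    Write x = 10 + 13·t and substitute into x ≡ 7 (mod 11): 13·t ≡ 7 − 10 = -3 (mod 11).
    Reduce coefficients mod 11: 2·t ≡ 8 (mod 11).
    The inverse of 2 mod 11 is 6 (since 2·6 = 12 = 1·11 + 1), so t ≡ 6·8 = 48 ≡ 4 (mod 11).
    Then x = 10 + 13·4 = 62, valid modulo lcm(13, 11) = 143: x ≡ 62 (mod 143).
  Combine with x ≡ 1 (mod 3): since gcd(143, 3) = 1, we get a unique residue mod 429.
    Write x = 62 + 143·t and substitute into x ≡ 1 (mod 3): 143·t ≡ 1 − 62 = -61 (mod 3).
    Reduce coefficients mod 3: 2·t ≡ 2 (mod 3).
    The inverse of 2 mod 3 is 2 (since 2·2 = 4 = 1·3 + 1), so t ≡ 2·2 = 4 ≡ 1 (mod 3).
    Then x = 62 + 143·1 = 205, valid modulo lcm(143, 3) = 429: x ≡ 205 (mod 429).
Verify: 205 mod 13 = 10 ✓, 205 mod 11 = 7 ✓, 205 mod 3 = 1 ✓.

x ≡ 205 (mod 429).


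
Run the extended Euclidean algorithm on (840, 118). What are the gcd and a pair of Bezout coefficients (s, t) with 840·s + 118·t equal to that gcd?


Euclidean algorithm on (840, 118) — divide until remainder is 0:
  840 = 7 · 118 + 14
  118 = 8 · 14 + 6
  14 = 2 · 6 + 2
  6 = 3 · 2 + 0
gcd(840, 118) = 2.
Track Bezout coefficients alongside the remainders: start with r₀ = 840 = a·1 + b·0 (s = 1, t = 0) and r₁ = 118 = a·0 + b·1 (s = 0, t = 1); each new remainder r_{k+1} = r_{k-1} − q_k·r_k inherits s_{k+1} = s_{k-1} − q_k·s_k, t_{k+1} = t_{k-1} − q_k·t_k, so r_k = a·s_k + b·t_k at every step:
  q = 7: r = 14, s = 1 − 7·0 = 1, t = 0 − 7·1 = -7  (check: 840·1 + 118·(-7) = 14)
  q = 8: r = 6, s = 0 − 8·1 = -8, t = 1 − 8·(-7) = 57  (check: 840·(-8) + 118·57 = 6)
  q = 2: r = 2, s = 1 − 2·(-8) = 17, t = -7 − 2·57 = -121  (check: 840·17 + 118·(-121) = 2)
The row with r = 2 (the gcd) gives the Bezout coefficients s = 17, t = -121.
Result: 840 · (17) + 118 · (-121) = 2.

gcd(840, 118) = 2; s = 17, t = -121 (check: 840·17 + 118·(-121) = 2).


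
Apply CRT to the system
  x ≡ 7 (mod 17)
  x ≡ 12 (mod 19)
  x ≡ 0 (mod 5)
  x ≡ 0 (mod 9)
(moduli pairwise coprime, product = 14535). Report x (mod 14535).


Product of moduli M = 17 · 19 · 5 · 9 = 14535.
Merge one congruence at a time:
  Start: x ≡ 7 (mod 17).
  Combine with x ≡ 12 (mod 19); new modulus lcm = 323.
    Write x = 7 + 17·t and substitute into x ≡ 12 (mod 19): 17·t ≡ 12 − 7 = 5 (mod 19).
    The inverse of 17 mod 19 is 9 (since 17·9 = 153 = 8·19 + 1), so t ≡ 9·5 = 45 ≡ 7 (mod 19).
    Then x = 7 + 17·7 = 126, valid modulo lcm(17, 19) = 323: x ≡ 126 (mod 323).
  Combine with x ≡ 0 (mod 5); new modulus lcm = 1615.
    Write x = 126 + 323·t and substitute into x ≡ 0 (mod 5): 323·t ≡ 0 − 126 = -126 (mod 5).
    Reduce coefficients mod 5: 3·t ≡ 4 (mod 5).
    The inverse of 3 mod 5 is 2 (since 3·2 = 6 = 1·5 + 1), so t ≡ 2·4 = 8 ≡ 3 (mod 5).
    Then x = 126 + 323·3 = 1095, valid modulo lcm(323, 5) = 1615: x ≡ 1095 (mod 1615).
  Combine with x ≡ 0 (mod 9); new modulus lcm = 14535.
    Write x = 1095 + 1615·t and substitute into x ≡ 0 (mod 9): 1615·t ≡ 0 − 1095 = -1095 (mod 9).
    Reduce coefficients mod 9: 4·t ≡ 3 (mod 9).
    The inverse of 4 mod 9 is 7 (since 4·7 = 28 = 3·9 + 1), so t ≡ 7·3 = 21 ≡ 3 (mod 9).
    Then x = 1095 + 1615·3 = 5940, valid modulo lcm(1615, 9) = 14535: x ≡ 5940 (mod 14535).
Verify against each original: 5940 mod 17 = 7, 5940 mod 19 = 12, 5940 mod 5 = 0, 5940 mod 9 = 0.

x ≡ 5940 (mod 14535).


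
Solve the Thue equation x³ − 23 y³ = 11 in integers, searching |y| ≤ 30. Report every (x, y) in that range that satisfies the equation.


The equation is x³ - 23y³ = 11. For fixed y, x³ = 23·y³ + 11, so a solution requires the RHS to be a perfect cube.
Strategy: iterate y from -30 to 30, compute RHS = 23·y³ + 11, and check whether it is a (positive or negative) perfect cube.
Check small values of y:
  y = 0: RHS = 11 is not a perfect cube.
  y = 1: RHS = 34 is not a perfect cube.
  y = -1: RHS = -12 is not a perfect cube.
  y = 2: RHS = 195 is not a perfect cube.
  y = -2: RHS = -173 is not a perfect cube.
  y = 3: RHS = 632 is not a perfect cube.
  y = -3: RHS = -610 is not a perfect cube.
Continuing the search up to |y| = 30 finds no solutions either.
No (x, y) in the scanned range satisfies the equation.

No integer solutions with |y| ≤ 30.
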